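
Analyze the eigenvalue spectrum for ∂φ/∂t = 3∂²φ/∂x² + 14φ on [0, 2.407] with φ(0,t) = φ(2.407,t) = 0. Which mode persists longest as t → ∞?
Eigenvalues: λₙ = 3n²π²/2.407² - 14.
First three modes:
  n=1: λ₁ = 3π²/2.407² - 14 ≈ -8.889
  n=2: λ₂ = 12π²/2.407² - 14 ≈ 6.442
  n=3: λ₃ = 27π²/2.407² - 14 ≈ 31.995
Since 3π²/2.407² ≈ 5.111 < 14, λ₁ < 0.
The n=1 mode grows fastest (−λₙ is largest for n=1) → dominates.
Asymptotic: φ ~ c₁ sin(πx/2.407) e^{8.889t} (exponential growth at rate −λ₁ ≈ 8.889).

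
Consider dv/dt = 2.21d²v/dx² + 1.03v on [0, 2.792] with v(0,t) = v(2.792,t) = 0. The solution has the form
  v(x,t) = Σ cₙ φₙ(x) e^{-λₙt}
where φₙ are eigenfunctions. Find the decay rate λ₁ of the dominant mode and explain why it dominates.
Eigenvalues: λₙ = 2.21n²π²/2.792² - 1.03.
First three modes:
  n=1: λ₁ = 2.21π²/2.792² - 1.03 ≈ 1.768
  n=2: λ₂ = 8.84π²/2.792² - 1.03 ≈ 10.162
  n=3: λ₃ = 19.89π²/2.792² - 1.03 ≈ 24.153
Since 2.21π²/2.792² ≈ 2.798 > 1.03, all λₙ > 0.
The n=1 mode decays slowest → dominates as t → ∞.
Asymptotic: v ~ c₁ sin(πx/2.792) e^{-λ₁t} with decay rate λ₁ ≈ 1.768.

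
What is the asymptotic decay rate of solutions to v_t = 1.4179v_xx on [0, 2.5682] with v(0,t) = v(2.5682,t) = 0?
Eigenvalues: λₙ = 1.4179n²π²/2.5682².
First three modes:
  n=1: λ₁ = 1.4179π²/2.5682² ≈ 2.122
  n=2: λ₂ = 5.6716π²/2.5682² ≈ 8.487 (4× faster decay)
  n=3: λ₃ = 12.7611π²/2.5682² ≈ 19.095 (9× faster decay)
As t → ∞, higher modes decay exponentially faster. The n=1 mode dominates: v ~ c₁ sin(πx/2.5682) e^{-λ₁t}.
Decay rate: λ₁ = 1.4179π²/2.5682² ≈ 2.122.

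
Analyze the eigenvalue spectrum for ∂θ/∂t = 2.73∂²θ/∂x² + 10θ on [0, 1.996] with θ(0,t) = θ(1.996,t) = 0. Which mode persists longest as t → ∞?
Eigenvalues: λₙ = 2.73n²π²/1.996² - 10.
First three modes:
  n=1: λ₁ = 2.73π²/1.996² - 10 ≈ -3.237
  n=2: λ₂ = 10.92π²/1.996² - 10 ≈ 17.052
  n=3: λ₃ = 24.57π²/1.996² - 10 ≈ 50.867
Since 2.73π²/1.996² ≈ 6.763 < 10, λ₁ < 0.
The n=1 mode grows fastest (−λₙ is largest for n=1) → dominates.
Asymptotic: θ ~ c₁ sin(πx/1.996) e^{3.237t} (exponential growth at rate −λ₁ ≈ 3.237).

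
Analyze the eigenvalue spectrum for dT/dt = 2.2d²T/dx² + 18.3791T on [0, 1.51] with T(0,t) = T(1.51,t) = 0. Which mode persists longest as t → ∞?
Eigenvalues: λₙ = 2.2n²π²/1.51² - 18.3791.
First three modes:
  n=1: λ₁ = 2.2π²/1.51² - 18.3791 ≈ -8.856
  n=2: λ₂ = 8.8π²/1.51² - 18.3791 ≈ 19.712
  n=3: λ₃ = 19.8π²/1.51² - 18.3791 ≈ 67.327
Since 2.2π²/1.51² ≈ 9.523 < 18.3791, λ₁ < 0.
The n=1 mode grows fastest (−λₙ is largest for n=1) → dominates.
Asymptotic: T ~ c₁ sin(πx/1.51) e^{8.856t} (exponential growth at rate −λ₁ ≈ 8.856).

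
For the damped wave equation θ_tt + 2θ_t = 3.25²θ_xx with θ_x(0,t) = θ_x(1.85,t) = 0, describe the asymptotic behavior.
θ → constant (steady state). Damping (γ=2) dissipates the nonconstant modes; with Neumann BCs the spatial average obeys M''+γM'=0 and tends to a finite limit.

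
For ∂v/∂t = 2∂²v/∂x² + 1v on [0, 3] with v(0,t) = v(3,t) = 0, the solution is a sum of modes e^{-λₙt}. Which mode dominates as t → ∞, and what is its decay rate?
Eigenvalues: λₙ = 2n²π²/3² - 1.
First three modes:
  n=1: λ₁ = 2π²/3² - 1 ≈ 1.193
  n=2: λ₂ = 8π²/3² - 1 ≈ 7.773
  n=3: λ₃ = 18π²/3² - 1 ≈ 18.739
Since 2π²/3² ≈ 2.193 > 1, all λₙ > 0.
The n=1 mode decays slowest → dominates as t → ∞.
Asymptotic: v ~ c₁ sin(πx/3) e^{-λ₁t} with decay rate λ₁ ≈ 1.193.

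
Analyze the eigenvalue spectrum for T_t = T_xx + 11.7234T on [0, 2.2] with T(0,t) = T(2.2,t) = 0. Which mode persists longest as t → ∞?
Eigenvalues: λₙ = n²π²/2.2² - 11.7234.
First three modes:
  n=1: λ₁ = π²/2.2² - 11.7234 ≈ -9.684
  n=2: λ₂ = 4π²/2.2² - 11.7234 ≈ -3.567
  n=3: λ₃ = 9π²/2.2² - 11.7234 ≈ 6.629
Since π²/2.2² ≈ 2.039 < 11.7234, λ₁ < 0.
The n=1 mode grows fastest (−λₙ is largest for n=1) → dominates.
Asymptotic: T ~ c₁ sin(πx/2.2) e^{9.684t} (exponential growth at rate −λ₁ ≈ 9.684).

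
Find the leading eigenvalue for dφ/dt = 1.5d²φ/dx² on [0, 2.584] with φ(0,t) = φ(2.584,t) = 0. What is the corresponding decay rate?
Eigenvalues: λₙ = 1.5n²π²/2.584².
First three modes:
  n=1: λ₁ = 1.5π²/2.584² ≈ 2.217
  n=2: λ₂ = 6π²/2.584² ≈ 8.869 (4× faster decay)
  n=3: λ₃ = 13.5π²/2.584² ≈ 19.955 (9× faster decay)
As t → ∞, higher modes decay exponentially faster. The n=1 mode dominates: φ ~ c₁ sin(πx/2.584) e^{-λ₁t}.
Decay rate: λ₁ = 1.5π²/2.584² ≈ 2.217.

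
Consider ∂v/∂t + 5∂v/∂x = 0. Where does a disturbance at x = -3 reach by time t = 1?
At x = 2. The characteristic carries data from (-3, 0) to (2, 1).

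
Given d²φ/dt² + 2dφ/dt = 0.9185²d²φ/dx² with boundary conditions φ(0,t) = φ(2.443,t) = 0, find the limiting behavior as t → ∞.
φ → 0. Damping (γ=2) dissipates energy; oscillations decay exponentially.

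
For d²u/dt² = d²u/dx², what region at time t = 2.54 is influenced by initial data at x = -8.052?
Domain of influence: [-10.592, -5.512]. Data at x = -8.052 spreads outward at speed 1.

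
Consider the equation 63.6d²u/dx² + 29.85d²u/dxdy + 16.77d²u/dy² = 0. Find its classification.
Elliptic. (A = 63.6, B = 29.85, C = 16.77 gives B² - 4AC = -3375.2655.)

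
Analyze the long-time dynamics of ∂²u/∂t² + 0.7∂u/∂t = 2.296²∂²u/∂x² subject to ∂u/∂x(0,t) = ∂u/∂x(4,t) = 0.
Long-time behavior: u → constant (steady state). Damping (γ=0.7) dissipates the nonconstant modes; with Neumann BCs the spatial average obeys M''+γM'=0 and tends to a finite limit.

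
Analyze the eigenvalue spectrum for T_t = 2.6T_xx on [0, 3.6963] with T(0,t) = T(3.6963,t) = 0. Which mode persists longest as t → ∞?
Eigenvalues: λₙ = 2.6n²π²/3.6963².
First three modes:
  n=1: λ₁ = 2.6π²/3.6963² ≈ 1.878
  n=2: λ₂ = 10.4π²/3.6963² ≈ 7.513 (4× faster decay)
  n=3: λ₃ = 23.4π²/3.6963² ≈ 16.904 (9× faster decay)
As t → ∞, higher modes decay exponentially faster. The n=1 mode dominates: T ~ c₁ sin(πx/3.6963) e^{-λ₁t}.
Decay rate: λ₁ = 2.6π²/3.6963² ≈ 1.878.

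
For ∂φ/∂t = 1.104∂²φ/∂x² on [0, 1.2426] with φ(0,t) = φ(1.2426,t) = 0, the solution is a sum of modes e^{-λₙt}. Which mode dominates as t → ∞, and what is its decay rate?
Eigenvalues: λₙ = 1.104n²π²/1.2426².
First three modes:
  n=1: λ₁ = 1.104π²/1.2426² ≈ 7.057
  n=2: λ₂ = 4.416π²/1.2426² ≈ 28.227 (4× faster decay)
  n=3: λ₃ = 9.936π²/1.2426² ≈ 63.511 (9× faster decay)
As t → ∞, higher modes decay exponentially faster. The n=1 mode dominates: φ ~ c₁ sin(πx/1.2426) e^{-λ₁t}.
Decay rate: λ₁ = 1.104π²/1.2426² ≈ 7.057.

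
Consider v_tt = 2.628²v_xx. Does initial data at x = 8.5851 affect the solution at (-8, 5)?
No. The domain of dependence is [-21.14, 5.14], and 8.5851 is outside this interval.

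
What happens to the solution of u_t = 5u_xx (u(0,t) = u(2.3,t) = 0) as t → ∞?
u → 0. Heat diffuses out through both boundaries.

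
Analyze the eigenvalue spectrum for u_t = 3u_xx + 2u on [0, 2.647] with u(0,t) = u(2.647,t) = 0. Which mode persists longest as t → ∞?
Eigenvalues: λₙ = 3n²π²/2.647² - 2.
First three modes:
  n=1: λ₁ = 3π²/2.647² - 2 ≈ 2.226
  n=2: λ₂ = 12π²/2.647² - 2 ≈ 14.903
  n=3: λ₃ = 27π²/2.647² - 2 ≈ 36.033
Since 3π²/2.647² ≈ 4.226 > 2, all λₙ > 0.
The n=1 mode decays slowest → dominates as t → ∞.
Asymptotic: u ~ c₁ sin(πx/2.647) e^{-λ₁t} with decay rate λ₁ ≈ 2.226.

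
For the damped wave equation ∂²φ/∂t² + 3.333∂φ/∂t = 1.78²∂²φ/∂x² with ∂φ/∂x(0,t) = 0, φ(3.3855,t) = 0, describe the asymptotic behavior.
φ → 0. Damping (γ=3.333) dissipates energy; oscillations decay exponentially.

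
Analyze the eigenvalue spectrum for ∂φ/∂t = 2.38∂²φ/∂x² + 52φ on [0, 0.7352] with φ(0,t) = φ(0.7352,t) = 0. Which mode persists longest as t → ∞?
Eigenvalues: λₙ = 2.38n²π²/0.7352² - 52.
First three modes:
  n=1: λ₁ = 2.38π²/0.7352² - 52 ≈ -8.542
  n=2: λ₂ = 9.52π²/0.7352² - 52 ≈ 121.83
  n=3: λ₃ = 21.42π²/0.7352² - 52 ≈ 339.118
Since 2.38π²/0.7352² ≈ 43.458 < 52, λ₁ < 0.
The n=1 mode grows fastest (−λₙ is largest for n=1) → dominates.
Asymptotic: φ ~ c₁ sin(πx/0.7352) e^{8.542t} (exponential growth at rate −λ₁ ≈ 8.542).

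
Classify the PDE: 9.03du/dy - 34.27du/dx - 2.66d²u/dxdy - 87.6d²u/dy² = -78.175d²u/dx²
Rewriting in standard form: 78.175d²u/dx² - 2.66d²u/dxdy - 87.6d²u/dy² - 34.27du/dx + 9.03du/dy = 0. A = 78.175, B = -2.66, C = -87.6. Discriminant B² - 4AC = 27399.5956. Since 27399.5956 > 0, hyperbolic.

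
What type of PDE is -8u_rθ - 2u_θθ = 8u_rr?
Rewriting in standard form: -8u_rr - 8u_rθ - 2u_θθ = 0. With A = -8, B = -8, C = -2, the discriminant is 0. This is a parabolic PDE.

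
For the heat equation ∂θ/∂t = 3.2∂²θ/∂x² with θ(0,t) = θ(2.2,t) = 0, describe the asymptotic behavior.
θ → 0. Heat diffuses out through both boundaries.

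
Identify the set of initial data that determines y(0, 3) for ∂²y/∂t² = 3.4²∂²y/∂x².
Domain of dependence: [-10.2, 10.2]. Signals travel at speed 3.4, so data within |x - 0| ≤ 3.4·3 = 10.2 can reach the point.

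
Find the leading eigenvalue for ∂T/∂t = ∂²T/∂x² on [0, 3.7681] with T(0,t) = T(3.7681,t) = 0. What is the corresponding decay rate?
Eigenvalues: λₙ = n²π²/3.7681².
First three modes:
  n=1: λ₁ = π²/3.7681² ≈ 0.695
  n=2: λ₂ = 4π²/3.7681² ≈ 2.78 (4× faster decay)
  n=3: λ₃ = 9π²/3.7681² ≈ 6.256 (9× faster decay)
As t → ∞, higher modes decay exponentially faster. The n=1 mode dominates: T ~ c₁ sin(πx/3.7681) e^{-λ₁t}.
Decay rate: λ₁ = π²/3.7681² ≈ 0.695.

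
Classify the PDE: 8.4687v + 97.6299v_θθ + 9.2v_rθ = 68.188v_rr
Rewriting in standard form: -68.188v_rr + 9.2v_rθ + 97.6299v_θθ + 8.4687v = 0. A = -68.188, B = 9.2, C = 97.6299. Discriminant B² - 4AC = 26713.3904848. Since 26713.3904848 > 0, hyperbolic.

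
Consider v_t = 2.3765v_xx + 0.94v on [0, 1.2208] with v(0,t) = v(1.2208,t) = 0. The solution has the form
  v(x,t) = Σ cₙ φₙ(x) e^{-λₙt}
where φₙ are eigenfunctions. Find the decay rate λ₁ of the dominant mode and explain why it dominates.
Eigenvalues: λₙ = 2.3765n²π²/1.2208² - 0.94.
First three modes:
  n=1: λ₁ = 2.3765π²/1.2208² - 0.94 ≈ 14.798
  n=2: λ₂ = 9.506π²/1.2208² - 0.94 ≈ 62.012
  n=3: λ₃ = 21.3885π²/1.2208² - 0.94 ≈ 140.702
Since 2.3765π²/1.2208² ≈ 15.738 > 0.94, all λₙ > 0.
The n=1 mode decays slowest → dominates as t → ∞.
Asymptotic: v ~ c₁ sin(πx/1.2208) e^{-λ₁t} with decay rate λ₁ ≈ 14.798.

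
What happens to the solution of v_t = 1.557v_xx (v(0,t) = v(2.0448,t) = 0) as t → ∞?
v → 0. Heat diffuses out through both boundaries.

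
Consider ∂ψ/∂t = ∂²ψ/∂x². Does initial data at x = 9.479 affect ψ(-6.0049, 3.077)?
Yes, for any finite x. The heat equation has infinite propagation speed, so all initial data affects all points at any t > 0.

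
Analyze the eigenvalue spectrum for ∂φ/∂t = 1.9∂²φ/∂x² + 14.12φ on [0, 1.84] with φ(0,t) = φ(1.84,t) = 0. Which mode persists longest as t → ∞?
Eigenvalues: λₙ = 1.9n²π²/1.84² - 14.12.
First three modes:
  n=1: λ₁ = 1.9π²/1.84² - 14.12 ≈ -8.581
  n=2: λ₂ = 7.6π²/1.84² - 14.12 ≈ 8.035
  n=3: λ₃ = 17.1π²/1.84² - 14.12 ≈ 35.729
Since 1.9π²/1.84² ≈ 5.539 < 14.12, λ₁ < 0.
The n=1 mode grows fastest (−λₙ is largest for n=1) → dominates.
Asymptotic: φ ~ c₁ sin(πx/1.84) e^{8.581t} (exponential growth at rate −λ₁ ≈ 8.581).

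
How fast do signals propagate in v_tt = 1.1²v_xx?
Speed = 1.1. Information travels along characteristics x = x₀ ± 1.1t.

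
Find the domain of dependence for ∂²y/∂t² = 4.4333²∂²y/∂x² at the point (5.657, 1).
Domain of dependence: [1.2237, 10.0903]. Signals travel at speed 4.4333, so data within |x - 5.657| ≤ 4.4333·1 = 4.4333 can reach the point.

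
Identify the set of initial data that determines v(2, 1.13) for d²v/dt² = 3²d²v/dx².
Domain of dependence: [-1.39, 5.39]. Signals travel at speed 3, so data within |x - 2| ≤ 3·1.13 = 3.39 can reach the point.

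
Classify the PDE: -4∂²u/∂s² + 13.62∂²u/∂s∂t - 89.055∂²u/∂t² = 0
A = -4, B = 13.62, C = -89.055. Discriminant B² - 4AC = -1239.3756. Since -1239.3756 < 0, elliptic.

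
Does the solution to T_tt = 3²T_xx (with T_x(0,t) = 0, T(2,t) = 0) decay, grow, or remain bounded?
T oscillates (no decay). Energy is conserved; the solution oscillates indefinitely as standing waves.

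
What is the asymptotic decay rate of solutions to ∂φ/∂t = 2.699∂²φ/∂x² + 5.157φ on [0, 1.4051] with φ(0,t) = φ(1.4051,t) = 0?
Eigenvalues: λₙ = 2.699n²π²/1.4051² - 5.157.
First three modes:
  n=1: λ₁ = 2.699π²/1.4051² - 5.157 ≈ 8.335
  n=2: λ₂ = 10.796π²/1.4051² - 5.157 ≈ 48.812
  n=3: λ₃ = 24.291π²/1.4051² - 5.157 ≈ 116.274
Since 2.699π²/1.4051² ≈ 13.492 > 5.157, all λₙ > 0.
The n=1 mode decays slowest → dominates as t → ∞.
Asymptotic: φ ~ c₁ sin(πx/1.4051) e^{-λ₁t} with decay rate λ₁ ≈ 8.335.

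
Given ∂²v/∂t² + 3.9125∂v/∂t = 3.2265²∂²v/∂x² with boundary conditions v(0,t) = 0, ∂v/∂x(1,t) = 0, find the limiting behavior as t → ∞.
v → 0. Damping (γ=3.9125) dissipates energy; oscillations decay exponentially.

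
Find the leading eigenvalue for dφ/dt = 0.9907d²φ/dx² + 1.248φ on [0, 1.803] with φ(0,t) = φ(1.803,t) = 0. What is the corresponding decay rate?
Eigenvalues: λₙ = 0.9907n²π²/1.803² - 1.248.
First three modes:
  n=1: λ₁ = 0.9907π²/1.803² - 1.248 ≈ 1.76
  n=2: λ₂ = 3.9628π²/1.803² - 1.248 ≈ 10.783
  n=3: λ₃ = 8.9163π²/1.803² - 1.248 ≈ 25.822
Since 0.9907π²/1.803² ≈ 3.008 > 1.248, all λₙ > 0.
The n=1 mode decays slowest → dominates as t → ∞.
Asymptotic: φ ~ c₁ sin(πx/1.803) e^{-λ₁t} with decay rate λ₁ ≈ 1.76.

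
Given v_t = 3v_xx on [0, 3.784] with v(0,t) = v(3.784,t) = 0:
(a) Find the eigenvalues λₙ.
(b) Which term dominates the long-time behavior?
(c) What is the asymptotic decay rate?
Eigenvalues: λₙ = 3n²π²/3.784².
First three modes:
  n=1: λ₁ = 3π²/3.784² ≈ 2.068
  n=2: λ₂ = 12π²/3.784² ≈ 8.271 (4× faster decay)
  n=3: λ₃ = 27π²/3.784² ≈ 18.611 (9× faster decay)
As t → ∞, higher modes decay exponentially faster. The n=1 mode dominates: v ~ c₁ sin(πx/3.784) e^{-λ₁t}.
Decay rate: λ₁ = 3π²/3.784² ≈ 2.068.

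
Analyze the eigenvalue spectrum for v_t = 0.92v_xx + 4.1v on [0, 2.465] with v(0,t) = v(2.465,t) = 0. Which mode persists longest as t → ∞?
Eigenvalues: λₙ = 0.92n²π²/2.465² - 4.1.
First three modes:
  n=1: λ₁ = 0.92π²/2.465² - 4.1 ≈ -2.606
  n=2: λ₂ = 3.68π²/2.465² - 4.1 ≈ 1.877
  n=3: λ₃ = 8.28π²/2.465² - 4.1 ≈ 9.349
Since 0.92π²/2.465² ≈ 1.494 < 4.1, λ₁ < 0.
The n=1 mode grows fastest (−λₙ is largest for n=1) → dominates.
Asymptotic: v ~ c₁ sin(πx/2.465) e^{2.606t} (exponential growth at rate −λ₁ ≈ 2.606).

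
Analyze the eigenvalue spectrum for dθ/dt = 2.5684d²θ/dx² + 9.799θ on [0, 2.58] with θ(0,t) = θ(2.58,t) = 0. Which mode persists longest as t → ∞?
Eigenvalues: λₙ = 2.5684n²π²/2.58² - 9.799.
First three modes:
  n=1: λ₁ = 2.5684π²/2.58² - 9.799 ≈ -5.991
  n=2: λ₂ = 10.2736π²/2.58² - 9.799 ≈ 5.434
  n=3: λ₃ = 23.1156π²/2.58² - 9.799 ≈ 24.475
Since 2.5684π²/2.58² ≈ 3.808 < 9.799, λ₁ < 0.
The n=1 mode grows fastest (−λₙ is largest for n=1) → dominates.
Asymptotic: θ ~ c₁ sin(πx/2.58) e^{5.991t} (exponential growth at rate −λ₁ ≈ 5.991).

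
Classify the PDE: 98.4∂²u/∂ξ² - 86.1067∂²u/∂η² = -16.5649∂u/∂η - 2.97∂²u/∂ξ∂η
Rewriting in standard form: 98.4∂²u/∂ξ² + 2.97∂²u/∂ξ∂η - 86.1067∂²u/∂η² + 16.5649∂u/∂η = 0. A = 98.4, B = 2.97, C = -86.1067. Discriminant B² - 4AC = 33900.41802. Since 33900.41802 > 0, hyperbolic.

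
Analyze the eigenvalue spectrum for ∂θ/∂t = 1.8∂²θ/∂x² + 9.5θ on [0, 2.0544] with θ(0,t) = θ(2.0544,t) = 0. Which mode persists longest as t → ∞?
Eigenvalues: λₙ = 1.8n²π²/2.0544² - 9.5.
First three modes:
  n=1: λ₁ = 1.8π²/2.0544² - 9.5 ≈ -5.291
  n=2: λ₂ = 7.2π²/2.0544² - 9.5 ≈ 7.337
  n=3: λ₃ = 16.2π²/2.0544² - 9.5 ≈ 28.383
Since 1.8π²/2.0544² ≈ 4.209 < 9.5, λ₁ < 0.
The n=1 mode grows fastest (−λₙ is largest for n=1) → dominates.
Asymptotic: θ ~ c₁ sin(πx/2.0544) e^{5.291t} (exponential growth at rate −λ₁ ≈ 5.291).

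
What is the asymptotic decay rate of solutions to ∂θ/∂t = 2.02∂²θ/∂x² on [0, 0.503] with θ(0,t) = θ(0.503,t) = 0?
Eigenvalues: λₙ = 2.02n²π²/0.503².
First three modes:
  n=1: λ₁ = 2.02π²/0.503² ≈ 78.798
  n=2: λ₂ = 8.08π²/0.503² ≈ 315.192 (4× faster decay)
  n=3: λ₃ = 18.18π²/0.503² ≈ 709.182 (9× faster decay)
As t → ∞, higher modes decay exponentially faster. The n=1 mode dominates: θ ~ c₁ sin(πx/0.503) e^{-λ₁t}.
Decay rate: λ₁ = 2.02π²/0.503² ≈ 78.798.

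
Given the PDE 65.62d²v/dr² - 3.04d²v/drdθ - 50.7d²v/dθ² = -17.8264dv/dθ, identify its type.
Rewriting in standard form: 65.62d²v/dr² - 3.04d²v/drdθ - 50.7d²v/dθ² + 17.8264dv/dθ = 0. The second-order coefficients are A = 65.62, B = -3.04, C = -50.7. Since B² - 4AC = 13316.9776 > 0, this is a hyperbolic PDE.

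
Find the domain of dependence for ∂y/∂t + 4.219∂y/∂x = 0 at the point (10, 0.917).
A single point: x = 6.131177. The characteristic through (10, 0.917) is x - 4.219t = const, so x = 10 - 4.219·0.917 = 6.131177.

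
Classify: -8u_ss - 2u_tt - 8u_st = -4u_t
Rewriting in standard form: -8u_ss - 8u_st - 2u_tt + 4u_t = 0. Parabolic (discriminant = 0).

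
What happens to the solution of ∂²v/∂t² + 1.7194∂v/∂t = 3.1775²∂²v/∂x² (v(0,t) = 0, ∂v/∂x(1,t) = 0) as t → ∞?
v → 0. Damping (γ=1.7194) dissipates energy; oscillations decay exponentially.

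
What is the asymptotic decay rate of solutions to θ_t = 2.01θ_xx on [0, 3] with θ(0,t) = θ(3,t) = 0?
Eigenvalues: λₙ = 2.01n²π²/3².
First three modes:
  n=1: λ₁ = 2.01π²/3² ≈ 2.204
  n=2: λ₂ = 8.04π²/3² ≈ 8.817 (4× faster decay)
  n=3: λ₃ = 18.09π²/3² ≈ 19.838 (9× faster decay)
As t → ∞, higher modes decay exponentially faster. The n=1 mode dominates: θ ~ c₁ sin(πx/3) e^{-λ₁t}.
Decay rate: λ₁ = 2.01π²/3² ≈ 2.204.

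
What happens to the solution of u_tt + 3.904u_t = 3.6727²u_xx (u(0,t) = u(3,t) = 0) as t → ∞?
u → 0. Damping (γ=3.904) dissipates energy; oscillations decay exponentially.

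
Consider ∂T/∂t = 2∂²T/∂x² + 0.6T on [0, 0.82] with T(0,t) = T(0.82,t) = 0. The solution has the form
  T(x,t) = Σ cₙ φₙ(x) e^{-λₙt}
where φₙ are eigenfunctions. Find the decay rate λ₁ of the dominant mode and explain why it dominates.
Eigenvalues: λₙ = 2n²π²/0.82² - 0.6.
First three modes:
  n=1: λ₁ = 2π²/0.82² - 0.6 ≈ 28.756
  n=2: λ₂ = 8π²/0.82² - 0.6 ≈ 116.825
  n=3: λ₃ = 18π²/0.82² - 0.6 ≈ 263.607
Since 2π²/0.82² ≈ 29.356 > 0.6, all λₙ > 0.
The n=1 mode decays slowest → dominates as t → ∞.
Asymptotic: T ~ c₁ sin(πx/0.82) e^{-λ₁t} with decay rate λ₁ ≈ 28.756.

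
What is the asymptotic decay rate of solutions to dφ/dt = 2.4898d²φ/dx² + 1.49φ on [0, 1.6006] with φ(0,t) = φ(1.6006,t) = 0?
Eigenvalues: λₙ = 2.4898n²π²/1.6006² - 1.49.
First three modes:
  n=1: λ₁ = 2.4898π²/1.6006² - 1.49 ≈ 8.102
  n=2: λ₂ = 9.9592π²/1.6006² - 1.49 ≈ 36.877
  n=3: λ₃ = 22.4082π²/1.6006² - 1.49 ≈ 84.836
Since 2.4898π²/1.6006² ≈ 9.592 > 1.49, all λₙ > 0.
The n=1 mode decays slowest → dominates as t → ∞.
Asymptotic: φ ~ c₁ sin(πx/1.6006) e^{-λ₁t} with decay rate λ₁ ≈ 8.102.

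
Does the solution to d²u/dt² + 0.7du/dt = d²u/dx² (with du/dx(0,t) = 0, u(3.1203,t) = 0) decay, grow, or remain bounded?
u → 0. Damping (γ=0.7) dissipates energy; oscillations decay exponentially.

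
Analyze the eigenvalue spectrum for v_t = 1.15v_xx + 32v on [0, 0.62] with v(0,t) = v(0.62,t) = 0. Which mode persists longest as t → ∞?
Eigenvalues: λₙ = 1.15n²π²/0.62² - 32.
First three modes:
  n=1: λ₁ = 1.15π²/0.62² - 32 ≈ -2.473
  n=2: λ₂ = 4.6π²/0.62² - 32 ≈ 86.107
  n=3: λ₃ = 10.35π²/0.62² - 32 ≈ 233.74
Since 1.15π²/0.62² ≈ 29.527 < 32, λ₁ < 0.
The n=1 mode grows fastest (−λₙ is largest for n=1) → dominates.
Asymptotic: v ~ c₁ sin(πx/0.62) e^{2.473t} (exponential growth at rate −λ₁ ≈ 2.473).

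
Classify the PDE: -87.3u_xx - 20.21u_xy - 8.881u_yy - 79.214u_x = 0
A = -87.3, B = -20.21, C = -8.881. Discriminant B² - 4AC = -2692.8011. Since -2692.8011 < 0, elliptic.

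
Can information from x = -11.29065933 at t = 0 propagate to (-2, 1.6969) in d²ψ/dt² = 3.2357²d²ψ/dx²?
No. The domain of dependence is [-7.49065933, 3.49065933], and -11.29065933 is outside this interval.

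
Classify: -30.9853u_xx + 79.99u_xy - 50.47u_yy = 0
Hyperbolic (discriminant = 143.087736).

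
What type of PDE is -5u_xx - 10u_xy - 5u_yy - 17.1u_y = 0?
With A = -5, B = -10, C = -5, the discriminant is 0. This is a parabolic PDE.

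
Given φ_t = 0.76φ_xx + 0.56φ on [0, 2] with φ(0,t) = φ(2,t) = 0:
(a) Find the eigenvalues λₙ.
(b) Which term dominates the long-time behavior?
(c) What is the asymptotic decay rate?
Eigenvalues: λₙ = 0.76n²π²/2² - 0.56.
First three modes:
  n=1: λ₁ = 0.76π²/2² - 0.56 ≈ 1.315
  n=2: λ₂ = 3.04π²/2² - 0.56 ≈ 6.941
  n=3: λ₃ = 6.84π²/2² - 0.56 ≈ 16.317
Since 0.76π²/2² ≈ 1.875 > 0.56, all λₙ > 0.
The n=1 mode decays slowest → dominates as t → ∞.
Asymptotic: φ ~ c₁ sin(πx/2) e^{-λ₁t} with decay rate λ₁ ≈ 1.315.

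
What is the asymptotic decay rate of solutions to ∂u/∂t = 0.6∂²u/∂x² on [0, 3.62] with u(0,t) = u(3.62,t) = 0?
Eigenvalues: λₙ = 0.6n²π²/3.62².
First three modes:
  n=1: λ₁ = 0.6π²/3.62² ≈ 0.452
  n=2: λ₂ = 2.4π²/3.62² ≈ 1.808 (4× faster decay)
  n=3: λ₃ = 5.4π²/3.62² ≈ 4.067 (9× faster decay)
As t → ∞, higher modes decay exponentially faster. The n=1 mode dominates: u ~ c₁ sin(πx/3.62) e^{-λ₁t}.
Decay rate: λ₁ = 0.6π²/3.62² ≈ 0.452.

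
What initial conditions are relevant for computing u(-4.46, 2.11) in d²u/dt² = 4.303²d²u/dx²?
Domain of dependence: [-13.53933, 4.61933]. Signals travel at speed 4.303, so data within |x - -4.46| ≤ 4.303·2.11 = 9.07933 can reach the point.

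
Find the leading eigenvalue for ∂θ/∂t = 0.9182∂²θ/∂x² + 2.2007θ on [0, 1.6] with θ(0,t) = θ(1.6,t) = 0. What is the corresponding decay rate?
Eigenvalues: λₙ = 0.9182n²π²/1.6² - 2.2007.
First three modes:
  n=1: λ₁ = 0.9182π²/1.6² - 2.2007 ≈ 1.339
  n=2: λ₂ = 3.6728π²/1.6² - 2.2007 ≈ 11.959
  n=3: λ₃ = 8.2638π²/1.6² - 2.2007 ≈ 29.659
Since 0.9182π²/1.6² ≈ 3.54 > 2.2007, all λₙ > 0.
The n=1 mode decays slowest → dominates as t → ∞.
Asymptotic: θ ~ c₁ sin(πx/1.6) e^{-λ₁t} with decay rate λ₁ ≈ 1.339.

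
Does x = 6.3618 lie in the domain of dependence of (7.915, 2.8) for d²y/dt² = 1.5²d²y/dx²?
Yes. The domain of dependence is [3.715, 12.115], and 6.3618 ∈ [3.715, 12.115].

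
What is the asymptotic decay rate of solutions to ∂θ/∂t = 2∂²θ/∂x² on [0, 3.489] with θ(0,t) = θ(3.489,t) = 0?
Eigenvalues: λₙ = 2n²π²/3.489².
First three modes:
  n=1: λ₁ = 2π²/3.489² ≈ 1.622
  n=2: λ₂ = 8π²/3.489² ≈ 6.486 (4× faster decay)
  n=3: λ₃ = 18π²/3.489² ≈ 14.594 (9× faster decay)
As t → ∞, higher modes decay exponentially faster. The n=1 mode dominates: θ ~ c₁ sin(πx/3.489) e^{-λ₁t}.
Decay rate: λ₁ = 2π²/3.489² ≈ 1.622.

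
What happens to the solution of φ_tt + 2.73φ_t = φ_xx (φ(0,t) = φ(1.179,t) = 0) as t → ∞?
φ → 0. Damping (γ=2.73) dissipates energy; oscillations decay exponentially.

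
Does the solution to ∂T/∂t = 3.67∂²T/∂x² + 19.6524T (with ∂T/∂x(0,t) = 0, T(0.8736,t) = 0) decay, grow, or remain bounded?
T grows unboundedly. Reaction dominates diffusion (r=19.6524 > κπ²/(4L²)≈11.87); solution grows exponentially.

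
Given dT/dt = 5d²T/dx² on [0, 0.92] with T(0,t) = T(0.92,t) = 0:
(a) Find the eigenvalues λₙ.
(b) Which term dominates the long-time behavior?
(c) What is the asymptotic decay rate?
Eigenvalues: λₙ = 5n²π²/0.92².
First three modes:
  n=1: λ₁ = 5π²/0.92² ≈ 58.303
  n=2: λ₂ = 20π²/0.92² ≈ 233.214 (4× faster decay)
  n=3: λ₃ = 45π²/0.92² ≈ 524.731 (9× faster decay)
As t → ∞, higher modes decay exponentially faster. The n=1 mode dominates: T ~ c₁ sin(πx/0.92) e^{-λ₁t}.
Decay rate: λ₁ = 5π²/0.92² ≈ 58.303.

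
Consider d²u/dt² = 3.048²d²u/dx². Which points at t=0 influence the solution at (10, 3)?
Domain of dependence: [0.856, 19.144]. Signals travel at speed 3.048, so data within |x - 10| ≤ 3.048·3 = 9.144 can reach the point.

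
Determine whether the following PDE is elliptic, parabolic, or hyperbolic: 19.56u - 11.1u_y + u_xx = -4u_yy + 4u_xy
Rewriting in standard form: u_xx - 4u_xy + 4u_yy - 11.1u_y + 19.56u = 0. Coefficients: A = 1, B = -4, C = 4. B² - 4AC = 0, which is zero, so the equation is parabolic.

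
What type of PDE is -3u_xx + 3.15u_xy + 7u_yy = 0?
With A = -3, B = 3.15, C = 7, the discriminant is 93.9225. This is a hyperbolic PDE.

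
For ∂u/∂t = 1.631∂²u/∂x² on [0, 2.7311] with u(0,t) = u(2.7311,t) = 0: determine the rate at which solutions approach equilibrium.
Eigenvalues: λₙ = 1.631n²π²/2.7311².
First three modes:
  n=1: λ₁ = 1.631π²/2.7311² ≈ 2.158
  n=2: λ₂ = 6.524π²/2.7311² ≈ 8.633 (4× faster decay)
  n=3: λ₃ = 14.679π²/2.7311² ≈ 19.423 (9× faster decay)
As t → ∞, higher modes decay exponentially faster. The n=1 mode dominates: u ~ c₁ sin(πx/2.7311) e^{-λ₁t}.
Decay rate: λ₁ = 1.631π²/2.7311² ≈ 2.158.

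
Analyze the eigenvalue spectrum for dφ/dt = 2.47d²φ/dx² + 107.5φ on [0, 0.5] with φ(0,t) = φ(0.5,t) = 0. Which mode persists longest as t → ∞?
Eigenvalues: λₙ = 2.47n²π²/0.5² - 107.5.
First three modes:
  n=1: λ₁ = 2.47π²/0.5² - 107.5 ≈ -9.988
  n=2: λ₂ = 9.88π²/0.5² - 107.5 ≈ 282.547
  n=3: λ₃ = 22.23π²/0.5² - 107.5 ≈ 770.105
Since 2.47π²/0.5² ≈ 97.512 < 107.5, λ₁ < 0.
The n=1 mode grows fastest (−λₙ is largest for n=1) → dominates.
Asymptotic: φ ~ c₁ sin(πx/0.5) e^{9.988t} (exponential growth at rate −λ₁ ≈ 9.988).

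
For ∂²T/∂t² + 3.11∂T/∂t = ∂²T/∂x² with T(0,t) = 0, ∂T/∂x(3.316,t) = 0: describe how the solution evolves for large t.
T → 0. Damping (γ=3.11) dissipates energy; oscillations decay exponentially.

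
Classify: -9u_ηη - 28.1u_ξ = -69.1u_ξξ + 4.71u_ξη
Rewriting in standard form: 69.1u_ξξ - 4.71u_ξη - 9u_ηη - 28.1u_ξ = 0. Hyperbolic (discriminant = 2509.7841).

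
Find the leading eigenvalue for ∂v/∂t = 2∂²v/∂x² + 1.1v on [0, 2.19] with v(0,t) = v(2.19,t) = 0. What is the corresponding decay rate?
Eigenvalues: λₙ = 2n²π²/2.19² - 1.1.
First three modes:
  n=1: λ₁ = 2π²/2.19² - 1.1 ≈ 3.016
  n=2: λ₂ = 8π²/2.19² - 1.1 ≈ 15.363
  n=3: λ₃ = 18π²/2.19² - 1.1 ≈ 35.941
Since 2π²/2.19² ≈ 4.116 > 1.1, all λₙ > 0.
The n=1 mode decays slowest → dominates as t → ∞.
Asymptotic: v ~ c₁ sin(πx/2.19) e^{-λ₁t} with decay rate λ₁ ≈ 3.016.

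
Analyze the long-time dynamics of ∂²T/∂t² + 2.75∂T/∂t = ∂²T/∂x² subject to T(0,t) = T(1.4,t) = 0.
Long-time behavior: T → 0. Damping (γ=2.75) dissipates energy; oscillations decay exponentially.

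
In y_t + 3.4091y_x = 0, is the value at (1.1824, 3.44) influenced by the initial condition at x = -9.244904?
No. Only data at x = -10.544904 affects (1.1824, 3.44). Advection has one-way propagation along characteristics.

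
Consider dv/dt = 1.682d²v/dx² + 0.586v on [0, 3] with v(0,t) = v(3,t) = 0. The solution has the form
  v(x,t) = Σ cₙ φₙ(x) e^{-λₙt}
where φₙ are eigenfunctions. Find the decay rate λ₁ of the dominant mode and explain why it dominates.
Eigenvalues: λₙ = 1.682n²π²/3² - 0.586.
First three modes:
  n=1: λ₁ = 1.682π²/3² - 0.586 ≈ 1.259
  n=2: λ₂ = 6.728π²/3² - 0.586 ≈ 6.792
  n=3: λ₃ = 15.138π²/3² - 0.586 ≈ 16.015
Since 1.682π²/3² ≈ 1.845 > 0.586, all λₙ > 0.
The n=1 mode decays slowest → dominates as t → ∞.
Asymptotic: v ~ c₁ sin(πx/3) e^{-λ₁t} with decay rate λ₁ ≈ 1.259.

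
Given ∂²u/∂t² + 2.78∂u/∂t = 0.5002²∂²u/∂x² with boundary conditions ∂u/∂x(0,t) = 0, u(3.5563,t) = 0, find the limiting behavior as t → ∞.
u → 0. Damping (γ=2.78) dissipates energy; oscillations decay exponentially.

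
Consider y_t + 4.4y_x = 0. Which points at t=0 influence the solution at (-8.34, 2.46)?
A single point: x = -19.164. The characteristic through (-8.34, 2.46) is x - 4.4t = const, so x = -8.34 - 4.4·2.46 = -19.164.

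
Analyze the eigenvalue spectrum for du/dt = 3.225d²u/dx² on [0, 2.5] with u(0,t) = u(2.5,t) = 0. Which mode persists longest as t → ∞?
Eigenvalues: λₙ = 3.225n²π²/2.5².
First three modes:
  n=1: λ₁ = 3.225π²/2.5² ≈ 5.093
  n=2: λ₂ = 12.9π²/2.5² ≈ 20.371 (4× faster decay)
  n=3: λ₃ = 29.025π²/2.5² ≈ 45.834 (9× faster decay)
As t → ∞, higher modes decay exponentially faster. The n=1 mode dominates: u ~ c₁ sin(πx/2.5) e^{-λ₁t}.
Decay rate: λ₁ = 3.225π²/2.5² ≈ 5.093.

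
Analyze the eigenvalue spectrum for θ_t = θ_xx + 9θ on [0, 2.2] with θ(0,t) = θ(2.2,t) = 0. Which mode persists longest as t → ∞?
Eigenvalues: λₙ = n²π²/2.2² - 9.
First three modes:
  n=1: λ₁ = π²/2.2² - 9 ≈ -6.961
  n=2: λ₂ = 4π²/2.2² - 9 ≈ -0.843
  n=3: λ₃ = 9π²/2.2² - 9 ≈ 9.353
Since π²/2.2² ≈ 2.039 < 9, λ₁ < 0.
The n=1 mode grows fastest (−λₙ is largest for n=1) → dominates.
Asymptotic: θ ~ c₁ sin(πx/2.2) e^{6.961t} (exponential growth at rate −λ₁ ≈ 6.961).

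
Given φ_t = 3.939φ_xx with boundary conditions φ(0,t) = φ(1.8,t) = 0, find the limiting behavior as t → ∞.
φ → 0. Heat diffuses out through both boundaries.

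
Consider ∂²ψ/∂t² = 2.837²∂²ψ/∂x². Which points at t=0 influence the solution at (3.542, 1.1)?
Domain of dependence: [0.4213, 6.6627]. Signals travel at speed 2.837, so data within |x - 3.542| ≤ 2.837·1.1 = 3.1207 can reach the point.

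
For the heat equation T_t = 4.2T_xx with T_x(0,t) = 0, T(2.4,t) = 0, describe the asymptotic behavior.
T → 0. Heat escapes through the Dirichlet boundary.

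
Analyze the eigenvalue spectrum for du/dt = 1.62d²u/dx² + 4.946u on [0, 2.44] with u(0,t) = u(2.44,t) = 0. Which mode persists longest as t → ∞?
Eigenvalues: λₙ = 1.62n²π²/2.44² - 4.946.
First three modes:
  n=1: λ₁ = 1.62π²/2.44² - 4.946 ≈ -2.26
  n=2: λ₂ = 6.48π²/2.44² - 4.946 ≈ 5.796
  n=3: λ₃ = 14.58π²/2.44² - 4.946 ≈ 19.224
Since 1.62π²/2.44² ≈ 2.686 < 4.946, λ₁ < 0.
The n=1 mode grows fastest (−λₙ is largest for n=1) → dominates.
Asymptotic: u ~ c₁ sin(πx/2.44) e^{2.26t} (exponential growth at rate −λ₁ ≈ 2.26).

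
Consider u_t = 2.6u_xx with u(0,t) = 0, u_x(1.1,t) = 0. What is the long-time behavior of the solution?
As t → ∞, u → 0. Heat escapes through the Dirichlet boundary.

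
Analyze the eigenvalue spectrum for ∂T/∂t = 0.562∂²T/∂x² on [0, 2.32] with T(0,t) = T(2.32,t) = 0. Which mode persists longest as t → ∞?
Eigenvalues: λₙ = 0.562n²π²/2.32².
First three modes:
  n=1: λ₁ = 0.562π²/2.32² ≈ 1.031
  n=2: λ₂ = 2.248π²/2.32² ≈ 4.122 (4× faster decay)
  n=3: λ₃ = 5.058π²/2.32² ≈ 9.275 (9× faster decay)
As t → ∞, higher modes decay exponentially faster. The n=1 mode dominates: T ~ c₁ sin(πx/2.32) e^{-λ₁t}.
Decay rate: λ₁ = 0.562π²/2.32² ≈ 1.031.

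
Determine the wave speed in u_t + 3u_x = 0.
Speed = 3. Information travels along x - 3t = const (rightward).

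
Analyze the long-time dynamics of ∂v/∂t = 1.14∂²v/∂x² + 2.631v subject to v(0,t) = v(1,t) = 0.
Long-time behavior: v → 0. Diffusion dominates reaction (r=2.631 < κπ²/L²≈11.25); solution decays.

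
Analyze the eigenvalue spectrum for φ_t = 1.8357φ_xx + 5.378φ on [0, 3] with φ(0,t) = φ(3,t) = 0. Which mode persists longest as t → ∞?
Eigenvalues: λₙ = 1.8357n²π²/3² - 5.378.
First three modes:
  n=1: λ₁ = 1.8357π²/3² - 5.378 ≈ -3.365
  n=2: λ₂ = 7.3428π²/3² - 5.378 ≈ 2.674
  n=3: λ₃ = 16.5213π²/3² - 5.378 ≈ 12.74
Since 1.8357π²/3² ≈ 2.013 < 5.378, λ₁ < 0.
The n=1 mode grows fastest (−λₙ is largest for n=1) → dominates.
Asymptotic: φ ~ c₁ sin(πx/3) e^{3.365t} (exponential growth at rate −λ₁ ≈ 3.365).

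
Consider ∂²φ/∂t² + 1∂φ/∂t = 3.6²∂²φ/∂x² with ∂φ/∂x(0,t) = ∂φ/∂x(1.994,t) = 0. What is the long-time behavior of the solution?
As t → ∞, φ → constant (steady state). Damping (γ=1) dissipates the nonconstant modes; with Neumann BCs the spatial average obeys M''+γM'=0 and tends to a finite limit.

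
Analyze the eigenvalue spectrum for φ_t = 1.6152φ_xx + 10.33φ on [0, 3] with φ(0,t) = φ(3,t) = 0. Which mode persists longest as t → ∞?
Eigenvalues: λₙ = 1.6152n²π²/3² - 10.33.
First three modes:
  n=1: λ₁ = 1.6152π²/3² - 10.33 ≈ -8.559
  n=2: λ₂ = 6.4608π²/3² - 10.33 ≈ -3.245
  n=3: λ₃ = 14.5368π²/3² - 10.33 ≈ 5.611
Since 1.6152π²/3² ≈ 1.771 < 10.33, λ₁ < 0.
The n=1 mode grows fastest (−λₙ is largest for n=1) → dominates.
Asymptotic: φ ~ c₁ sin(πx/3) e^{8.559t} (exponential growth at rate −λ₁ ≈ 8.559).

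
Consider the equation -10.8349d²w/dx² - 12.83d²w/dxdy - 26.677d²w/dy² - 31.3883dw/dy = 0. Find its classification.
Elliptic. (A = -10.8349, B = -12.83, C = -26.677 gives B² - 4AC = -991.5616092.)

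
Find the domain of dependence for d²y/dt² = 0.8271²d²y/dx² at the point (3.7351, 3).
Domain of dependence: [1.2538, 6.2164]. Signals travel at speed 0.8271, so data within |x - 3.7351| ≤ 0.8271·3 = 2.4813 can reach the point.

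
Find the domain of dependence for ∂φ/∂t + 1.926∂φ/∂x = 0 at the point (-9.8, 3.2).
A single point: x = -15.9632. The characteristic through (-9.8, 3.2) is x - 1.926t = const, so x = -9.8 - 1.926·3.2 = -15.9632.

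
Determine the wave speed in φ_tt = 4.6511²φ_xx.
Speed = 4.6511. Information travels along characteristics x = x₀ ± 4.6511t.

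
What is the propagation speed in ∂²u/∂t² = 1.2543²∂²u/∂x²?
Speed = 1.2543. Information travels along characteristics x = x₀ ± 1.2543t.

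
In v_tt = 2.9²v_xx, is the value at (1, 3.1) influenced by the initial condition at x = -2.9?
Yes. The domain of dependence is [-7.99, 9.99], and -2.9 ∈ [-7.99, 9.99].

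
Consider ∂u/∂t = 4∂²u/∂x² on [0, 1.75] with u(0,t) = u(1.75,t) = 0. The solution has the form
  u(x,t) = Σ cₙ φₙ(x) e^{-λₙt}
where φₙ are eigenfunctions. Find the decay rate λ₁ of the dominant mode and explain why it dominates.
Eigenvalues: λₙ = 4n²π²/1.75².
First three modes:
  n=1: λ₁ = 4π²/1.75² ≈ 12.891
  n=2: λ₂ = 16π²/1.75² ≈ 51.564 (4× faster decay)
  n=3: λ₃ = 36π²/1.75² ≈ 116.018 (9× faster decay)
As t → ∞, higher modes decay exponentially faster. The n=1 mode dominates: u ~ c₁ sin(πx/1.75) e^{-λ₁t}.
Decay rate: λ₁ = 4π²/1.75² ≈ 12.891.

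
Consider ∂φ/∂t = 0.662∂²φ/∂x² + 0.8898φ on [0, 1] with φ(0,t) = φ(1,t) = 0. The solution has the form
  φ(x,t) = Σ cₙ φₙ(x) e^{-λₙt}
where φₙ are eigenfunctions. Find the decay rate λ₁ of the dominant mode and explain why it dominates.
Eigenvalues: λₙ = 0.662n²π²/1² - 0.8898.
First three modes:
  n=1: λ₁ = 0.662π² - 0.8898 ≈ 5.644
  n=2: λ₂ = 2.648π² - 0.8898 ≈ 25.245
  n=3: λ₃ = 5.958π² - 0.8898 ≈ 57.913
Since 0.662π² ≈ 6.534 > 0.8898, all λₙ > 0.
The n=1 mode decays slowest → dominates as t → ∞.
Asymptotic: φ ~ c₁ sin(πx/1) e^{-λ₁t} with decay rate λ₁ ≈ 5.644.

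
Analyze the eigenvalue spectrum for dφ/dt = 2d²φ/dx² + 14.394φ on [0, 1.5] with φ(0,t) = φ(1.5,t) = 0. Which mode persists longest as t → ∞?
Eigenvalues: λₙ = 2n²π²/1.5² - 14.394.
First three modes:
  n=1: λ₁ = 2π²/1.5² - 14.394 ≈ -5.621
  n=2: λ₂ = 8π²/1.5² - 14.394 ≈ 20.698
  n=3: λ₃ = 18π²/1.5² - 14.394 ≈ 64.563
Since 2π²/1.5² ≈ 8.773 < 14.394, λ₁ < 0.
The n=1 mode grows fastest (−λₙ is largest for n=1) → dominates.
Asymptotic: φ ~ c₁ sin(πx/1.5) e^{5.621t} (exponential growth at rate −λ₁ ≈ 5.621).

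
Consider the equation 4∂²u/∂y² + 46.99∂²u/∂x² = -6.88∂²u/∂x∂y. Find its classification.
Rewriting in standard form: 46.99∂²u/∂x² + 6.88∂²u/∂x∂y + 4∂²u/∂y² = 0. Elliptic. (A = 46.99, B = 6.88, C = 4 gives B² - 4AC = -704.5056.)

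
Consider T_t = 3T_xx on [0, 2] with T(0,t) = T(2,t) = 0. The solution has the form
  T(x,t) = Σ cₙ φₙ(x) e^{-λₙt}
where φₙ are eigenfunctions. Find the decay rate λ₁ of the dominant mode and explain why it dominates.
Eigenvalues: λₙ = 3n²π²/2².
First three modes:
  n=1: λ₁ = 3π²/2² ≈ 7.402
  n=2: λ₂ = 12π²/2² ≈ 29.609 (4× faster decay)
  n=3: λ₃ = 27π²/2² ≈ 66.62 (9× faster decay)
As t → ∞, higher modes decay exponentially faster. The n=1 mode dominates: T ~ c₁ sin(πx/2) e^{-λ₁t}.
Decay rate: λ₁ = 3π²/2² ≈ 7.402.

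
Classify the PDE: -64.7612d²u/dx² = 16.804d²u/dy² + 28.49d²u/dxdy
Rewriting in standard form: -64.7612d²u/dx² - 28.49d²u/dxdy - 16.804d²u/dy² = 0. A = -64.7612, B = -28.49, C = -16.804. Discriminant B² - 4AC = -3541.3087192. Since -3541.3087192 < 0, elliptic.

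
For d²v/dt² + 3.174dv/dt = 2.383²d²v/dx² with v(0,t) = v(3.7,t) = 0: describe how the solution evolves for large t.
v → 0. Damping (γ=3.174) dissipates energy; oscillations decay exponentially.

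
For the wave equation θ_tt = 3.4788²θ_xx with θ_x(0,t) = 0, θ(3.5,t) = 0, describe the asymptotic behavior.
θ oscillates (no decay). Energy is conserved; the solution oscillates indefinitely as standing waves.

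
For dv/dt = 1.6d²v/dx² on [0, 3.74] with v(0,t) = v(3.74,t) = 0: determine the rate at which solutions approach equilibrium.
Eigenvalues: λₙ = 1.6n²π²/3.74².
First three modes:
  n=1: λ₁ = 1.6π²/3.74² ≈ 1.129
  n=2: λ₂ = 6.4π²/3.74² ≈ 4.516 (4× faster decay)
  n=3: λ₃ = 14.4π²/3.74² ≈ 10.161 (9× faster decay)
As t → ∞, higher modes decay exponentially faster. The n=1 mode dominates: v ~ c₁ sin(πx/3.74) e^{-λ₁t}.
Decay rate: λ₁ = 1.6π²/3.74² ≈ 1.129.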